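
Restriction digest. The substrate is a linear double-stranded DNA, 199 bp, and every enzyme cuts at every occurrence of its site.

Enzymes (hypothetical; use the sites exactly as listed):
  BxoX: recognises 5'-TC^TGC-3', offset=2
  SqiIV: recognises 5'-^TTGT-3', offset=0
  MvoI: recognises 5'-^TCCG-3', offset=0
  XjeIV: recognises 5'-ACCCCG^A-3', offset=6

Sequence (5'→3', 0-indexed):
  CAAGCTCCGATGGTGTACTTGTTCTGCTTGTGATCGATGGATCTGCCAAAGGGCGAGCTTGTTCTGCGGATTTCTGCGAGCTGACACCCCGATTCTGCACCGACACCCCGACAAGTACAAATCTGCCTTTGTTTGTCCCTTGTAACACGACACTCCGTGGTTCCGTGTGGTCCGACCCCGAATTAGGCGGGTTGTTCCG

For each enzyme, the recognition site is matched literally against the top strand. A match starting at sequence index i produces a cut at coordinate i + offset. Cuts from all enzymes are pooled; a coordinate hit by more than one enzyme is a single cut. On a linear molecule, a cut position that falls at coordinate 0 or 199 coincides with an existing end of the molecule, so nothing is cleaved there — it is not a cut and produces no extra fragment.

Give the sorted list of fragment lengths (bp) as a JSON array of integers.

[3,4,4,4,4,5,5,6,6,7,8,9,10,10,11,13,13,14,15,15,16,17]

Per-enzyme occurrences:
  BxoX TCTGC/2: at [22, 41, 62, 72, 93, 121] ⇒ [24, 43, 64, 74, 95, 123]
  SqiIV TTGT/0: at [18, 27, 58, 128, 132, 139, 191] ⇒ [18, 27, 58, 128, 132, 139, 191]
  MvoI TCCG/0: at [5, 153, 161, 170, 195] ⇒ [5, 153, 161, 170, 195]
  XjeIV ACCCCGA/6: at [85, 104, 174] ⇒ [91, 110, 180]

All cut coordinates (distinct, sorted): [5, 18, 24, 27, 43, 58, 64, 74, 91, 95, 110, 123, 128, 132, 139, 153, 161, 170, 180, 191, 195]

Fragment lengths:
  [0,5): 5 bp
  [5,18): 13 bp
  [18,24): 6 bp
  [24,27): 3 bp
  [27,43): 16 bp
  [43,58): 15 bp
  [58,64): 6 bp
  [64,74): 10 bp
  [74,91): 17 bp
  [91,95): 4 bp
  [95,110): 15 bp
  [110,123): 13 bp
  [123,128): 5 bp
  [128,132): 4 bp
  [132,139): 7 bp
  [139,153): 14 bp
  [153,161): 8 bp
  [161,170): 9 bp
  [170,180): 10 bp
  [180,191): 11 bp
  [191,195): 4 bp
  [195,199): 4 bp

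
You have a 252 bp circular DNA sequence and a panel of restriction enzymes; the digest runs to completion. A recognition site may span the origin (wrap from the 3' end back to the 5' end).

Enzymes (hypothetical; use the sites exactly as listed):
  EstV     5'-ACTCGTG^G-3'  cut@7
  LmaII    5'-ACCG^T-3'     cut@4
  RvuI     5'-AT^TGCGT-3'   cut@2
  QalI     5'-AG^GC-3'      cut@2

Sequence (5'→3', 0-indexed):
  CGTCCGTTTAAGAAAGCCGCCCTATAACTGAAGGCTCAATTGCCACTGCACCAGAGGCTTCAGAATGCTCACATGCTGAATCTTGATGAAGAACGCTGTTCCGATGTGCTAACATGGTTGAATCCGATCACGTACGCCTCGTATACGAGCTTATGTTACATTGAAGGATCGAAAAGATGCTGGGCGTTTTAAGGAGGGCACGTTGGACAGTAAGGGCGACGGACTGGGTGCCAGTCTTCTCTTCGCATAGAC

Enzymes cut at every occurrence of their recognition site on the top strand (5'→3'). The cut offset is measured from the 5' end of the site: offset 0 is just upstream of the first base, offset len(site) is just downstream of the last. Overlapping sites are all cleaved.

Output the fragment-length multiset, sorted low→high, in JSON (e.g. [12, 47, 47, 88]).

Scan for sites:
  EstV (ACTCGTGG, off=7): no sites
  LmaII (ACCGT, off=4): starts [250] → cuts [2]
  RvuI (ATTGCGT, off=2): no sites
  QalI (AGGC, off=2): starts [31, 54] → cuts [33, 56]

Pooled cuts: [2, 33, 56]

Fragment lengths:
  2→33: 31 bp
  33→56: 23 bp
  56→2 (wrap): 252-56+2 = 198 bp

[23,31,198]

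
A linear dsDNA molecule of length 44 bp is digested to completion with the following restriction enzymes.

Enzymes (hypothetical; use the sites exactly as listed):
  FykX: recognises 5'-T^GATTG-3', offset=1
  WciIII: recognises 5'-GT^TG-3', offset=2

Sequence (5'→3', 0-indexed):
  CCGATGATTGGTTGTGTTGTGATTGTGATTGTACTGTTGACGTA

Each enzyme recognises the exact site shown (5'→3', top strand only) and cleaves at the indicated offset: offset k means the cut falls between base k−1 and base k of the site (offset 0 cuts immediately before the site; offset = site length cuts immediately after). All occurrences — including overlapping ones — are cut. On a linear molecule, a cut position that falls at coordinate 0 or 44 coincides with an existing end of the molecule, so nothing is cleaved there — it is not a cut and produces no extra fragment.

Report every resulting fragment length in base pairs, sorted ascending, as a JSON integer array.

[3,5,5,6,7,7,11]

Scan for sites:
  FykX TGATTG/1: at [4, 19, 25] ⇒ [5, 20, 26]
  WciIII GTTG/2: at [10, 15, 35] ⇒ [12, 17, 37]

All cut coordinates (distinct, sorted): [5, 12, 17, 20, 26, 37]

Fragment lengths:
  [0,5): 5 bp
  [5,12): 7 bp
  [12,17): 5 bp
  [17,20): 3 bp
  [20,26): 6 bp
  [26,37): 11 bp
  [37,44): 7 bp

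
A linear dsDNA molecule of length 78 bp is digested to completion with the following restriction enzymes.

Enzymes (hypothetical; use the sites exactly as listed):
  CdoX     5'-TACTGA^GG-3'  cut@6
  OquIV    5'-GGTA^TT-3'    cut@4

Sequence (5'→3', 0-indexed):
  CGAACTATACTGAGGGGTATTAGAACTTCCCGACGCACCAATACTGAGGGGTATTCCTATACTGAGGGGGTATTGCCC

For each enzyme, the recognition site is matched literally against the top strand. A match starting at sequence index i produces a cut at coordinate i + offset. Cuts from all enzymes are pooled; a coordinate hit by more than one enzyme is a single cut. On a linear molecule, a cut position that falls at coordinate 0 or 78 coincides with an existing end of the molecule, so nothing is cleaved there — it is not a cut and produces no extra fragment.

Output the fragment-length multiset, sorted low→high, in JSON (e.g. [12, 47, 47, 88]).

[6,6,6,7,12,13,28]

Per-enzyme occurrences:
  CdoX (TACTGAGG, off=6): starts [7, 41, 59] → cuts [13, 47, 65]
  OquIV (GGTATT, off=4): starts [15, 49, 68] → cuts [19, 53, 72]

All cut coordinates (distinct, sorted): [13, 19, 47, 53, 65, 72]

Fragment lengths:
  [0,13): 13 bp
  [13,19): 6 bp
  [19,47): 28 bp
  [47,53): 6 bp
  [53,65): 12 bp
  [65,72): 7 bp
  [72,78): 6 bp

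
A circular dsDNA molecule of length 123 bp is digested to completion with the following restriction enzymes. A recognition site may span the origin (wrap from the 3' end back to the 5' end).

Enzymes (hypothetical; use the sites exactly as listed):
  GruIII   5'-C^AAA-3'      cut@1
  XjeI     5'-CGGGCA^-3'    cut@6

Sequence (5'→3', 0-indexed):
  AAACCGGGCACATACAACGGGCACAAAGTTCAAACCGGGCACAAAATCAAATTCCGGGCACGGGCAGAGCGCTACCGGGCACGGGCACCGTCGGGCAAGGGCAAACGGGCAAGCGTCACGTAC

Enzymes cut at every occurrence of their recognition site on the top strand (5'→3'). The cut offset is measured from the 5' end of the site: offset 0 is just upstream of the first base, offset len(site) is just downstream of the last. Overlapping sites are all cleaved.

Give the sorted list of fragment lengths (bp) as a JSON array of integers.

Site scan:
  GruIII CAAA/1: at [23, 30, 41, 47, 101, 122] ⇒ [0, 24, 31, 42, 48, 102]
  XjeI CGGGCA/6: at [4, 17, 35, 54, 60, 75, 81, 91, 105] ⇒ [10, 23, 41, 60, 66, 81, 87, 97, 111]

All cut coordinates (distinct, sorted): [0, 10, 23, 24, 31, 41, 42, 48, 60, 66, 81, 87, 97, 102, 111]

Fragment lengths:
  0→10: 10 bp
  10→23: 13 bp
  23→24: 1 bp
  24→31: 7 bp
  31→41: 10 bp
  41→42: 1 bp
  42→48: 6 bp
  48→60: 12 bp
  60→66: 6 bp
  66→81: 15 bp
  81→87: 6 bp
  87→97: 10 bp
  97→102: 5 bp
  102→111: 9 bp
  111→0 (wrap): 123-111+0 = 12 bp

[1,1,5,6,6,6,7,9,10,10,10,12,12,13,15]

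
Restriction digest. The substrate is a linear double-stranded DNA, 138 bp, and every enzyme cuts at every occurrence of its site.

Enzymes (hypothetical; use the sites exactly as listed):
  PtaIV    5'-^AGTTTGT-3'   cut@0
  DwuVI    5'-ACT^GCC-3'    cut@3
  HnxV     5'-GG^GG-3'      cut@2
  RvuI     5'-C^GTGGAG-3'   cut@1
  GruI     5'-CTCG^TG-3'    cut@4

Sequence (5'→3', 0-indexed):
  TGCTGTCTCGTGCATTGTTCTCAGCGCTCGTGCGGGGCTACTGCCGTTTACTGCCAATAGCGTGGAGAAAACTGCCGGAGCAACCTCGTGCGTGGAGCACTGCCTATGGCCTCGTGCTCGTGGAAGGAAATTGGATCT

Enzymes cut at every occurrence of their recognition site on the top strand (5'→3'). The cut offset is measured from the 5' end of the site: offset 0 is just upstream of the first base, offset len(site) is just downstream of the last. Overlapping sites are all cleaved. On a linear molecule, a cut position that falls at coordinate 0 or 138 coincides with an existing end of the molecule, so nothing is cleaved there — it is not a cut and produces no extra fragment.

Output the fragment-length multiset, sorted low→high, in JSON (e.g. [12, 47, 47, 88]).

Scan for sites:
  PtaIV (AGTTTGT, off=0): no sites
  DwuVI (ACTGCC, off=3): starts [39, 49, 70, 98] → cuts [42, 52, 73, 101]
  HnxV (GGGG, off=2): starts [33] → cuts [35]
  RvuI (CGTGGAG, off=1): starts [60, 90] → cuts [61, 91]
  GruI (CTCGTG, off=4): starts [6, 26, 84, 110, 116] → cuts [10, 30, 88, 114, 120]

Pooled cuts: [10, 30, 35, 42, 52, 61, 73, 88, 91, 101, 114, 120]

Fragment lengths:
  [0,10): 10 bp
  [10,30): 20 bp
  [30,35): 5 bp
  [35,42): 7 bp
  [42,52): 10 bp
  [52,61): 9 bp
  [61,73): 12 bp
  [73,88): 15 bp
  [88,91): 3 bp
  [91,101): 10 bp
  [101,114): 13 bp
  [114,120): 6 bp
  [120,138): 18 bp

[3,5,6,7,9,10,10,10,12,13,15,18,20]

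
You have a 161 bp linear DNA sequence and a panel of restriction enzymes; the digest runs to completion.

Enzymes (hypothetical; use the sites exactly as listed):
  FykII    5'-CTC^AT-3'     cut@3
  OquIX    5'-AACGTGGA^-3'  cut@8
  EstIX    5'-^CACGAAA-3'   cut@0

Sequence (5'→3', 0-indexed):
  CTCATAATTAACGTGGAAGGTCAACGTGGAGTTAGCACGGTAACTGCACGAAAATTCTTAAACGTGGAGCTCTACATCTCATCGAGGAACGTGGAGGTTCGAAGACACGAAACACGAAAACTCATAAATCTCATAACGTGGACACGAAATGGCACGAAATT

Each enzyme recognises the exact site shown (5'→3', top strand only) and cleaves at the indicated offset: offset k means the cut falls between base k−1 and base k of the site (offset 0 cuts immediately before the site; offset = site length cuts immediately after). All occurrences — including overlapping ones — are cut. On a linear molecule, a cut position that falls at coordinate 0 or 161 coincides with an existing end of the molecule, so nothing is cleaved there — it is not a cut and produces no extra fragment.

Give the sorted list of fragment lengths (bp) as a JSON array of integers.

[3,7,9,9,10,10,10,11,12,13,14,15,16,22]

Scan for sites:
  FykII CTCAT/3: at [0, 77, 120, 129] ⇒ [3, 80, 123, 132]
  OquIX AACGTGGA/8: at [9, 22, 60, 87, 134] ⇒ [17, 30, 68, 95, 142]
  EstIX CACGAAA/0: at [46, 105, 112, 142, 152] ⇒ [46, 105, 112, 142, 152]

Pooled cuts: [3, 17, 30, 46, 68, 80, 95, 105, 112, 123, 132, 142, 152]

Fragment lengths:
  [0,3): 3 bp
  [3,17): 14 bp
  [17,30): 13 bp
  [30,46): 16 bp
  [46,68): 22 bp
  [68,80): 12 bp
  [80,95): 15 bp
  [95,105): 10 bp
  [105,112): 7 bp
  [112,123): 11 bp
  [123,132): 9 bp
  [132,142): 10 bp
  [142,152): 10 bp
  [152,161): 9 bp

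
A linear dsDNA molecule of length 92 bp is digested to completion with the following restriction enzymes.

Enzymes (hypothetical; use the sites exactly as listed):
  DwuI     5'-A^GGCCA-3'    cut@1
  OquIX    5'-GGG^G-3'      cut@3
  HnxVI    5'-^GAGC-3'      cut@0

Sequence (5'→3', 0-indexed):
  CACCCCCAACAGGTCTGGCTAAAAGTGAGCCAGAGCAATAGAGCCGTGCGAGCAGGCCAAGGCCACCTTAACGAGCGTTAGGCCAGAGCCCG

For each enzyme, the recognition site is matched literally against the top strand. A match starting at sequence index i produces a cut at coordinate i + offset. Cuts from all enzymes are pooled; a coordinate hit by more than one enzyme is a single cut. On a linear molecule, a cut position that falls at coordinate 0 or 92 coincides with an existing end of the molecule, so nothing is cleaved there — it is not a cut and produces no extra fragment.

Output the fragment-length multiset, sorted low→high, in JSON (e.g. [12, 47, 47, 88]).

Scan for sites:
  DwuI AGGCCA/1: at [53, 59, 79] ⇒ [54, 60, 80]
  OquIX (GGGG, off=3): no sites
  HnxVI GAGC/0: at [26, 32, 40, 49, 72, 85] ⇒ [26, 32, 40, 49, 72, 85]

All cut coordinates (distinct, sorted): [26, 32, 40, 49, 54, 60, 72, 80, 85]

Fragment lengths:
  [0,26): 26 bp
  [26,32): 6 bp
  [32,40): 8 bp
  [40,49): 9 bp
  [49,54): 5 bp
  [54,60): 6 bp
  [60,72): 12 bp
  [72,80): 8 bp
  [80,85): 5 bp
  [85,92): 7 bp

[5,5,6,6,7,8,8,9,12,26]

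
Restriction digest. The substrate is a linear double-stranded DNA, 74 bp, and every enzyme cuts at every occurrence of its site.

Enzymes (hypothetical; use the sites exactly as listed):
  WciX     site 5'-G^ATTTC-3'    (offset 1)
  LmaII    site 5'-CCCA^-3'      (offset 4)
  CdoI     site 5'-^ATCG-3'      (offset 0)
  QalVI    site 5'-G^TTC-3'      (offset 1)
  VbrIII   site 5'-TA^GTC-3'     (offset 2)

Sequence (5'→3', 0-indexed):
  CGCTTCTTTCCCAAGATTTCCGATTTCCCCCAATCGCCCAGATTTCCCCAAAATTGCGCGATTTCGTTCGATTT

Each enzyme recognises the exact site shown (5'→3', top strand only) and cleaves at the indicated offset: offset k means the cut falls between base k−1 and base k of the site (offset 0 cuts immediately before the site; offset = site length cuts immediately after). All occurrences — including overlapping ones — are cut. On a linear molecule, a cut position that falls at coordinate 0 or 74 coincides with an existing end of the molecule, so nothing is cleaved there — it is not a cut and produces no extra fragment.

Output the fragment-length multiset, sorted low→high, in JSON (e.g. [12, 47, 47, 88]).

Site scan:
  WciX GATTTC/1: at [14, 21, 40, 59] ⇒ [15, 22, 41, 60]
  LmaII CCCA/4: at [9, 28, 36, 46] ⇒ [13, 32, 40, 50]
  CdoI ATCG/0: at [32] ⇒ [32]
  QalVI GTTC/1: at [65] ⇒ [66]
  VbrIII (TAGTC, off=2): no sites

All cut coordinates (distinct, sorted): [13, 15, 22, 32, 40, 41, 50, 60, 66]

Fragments:
  [0,13): 13 bp
  [13,15): 2 bp
  [15,22): 7 bp
  [22,32): 10 bp
  [32,40): 8 bp
  [40,41): 1 bp
  [41,50): 9 bp
  [50,60): 10 bp
  [60,66): 6 bp
  [66,74): 8 bp

[1,2,6,7,8,8,9,10,10,13]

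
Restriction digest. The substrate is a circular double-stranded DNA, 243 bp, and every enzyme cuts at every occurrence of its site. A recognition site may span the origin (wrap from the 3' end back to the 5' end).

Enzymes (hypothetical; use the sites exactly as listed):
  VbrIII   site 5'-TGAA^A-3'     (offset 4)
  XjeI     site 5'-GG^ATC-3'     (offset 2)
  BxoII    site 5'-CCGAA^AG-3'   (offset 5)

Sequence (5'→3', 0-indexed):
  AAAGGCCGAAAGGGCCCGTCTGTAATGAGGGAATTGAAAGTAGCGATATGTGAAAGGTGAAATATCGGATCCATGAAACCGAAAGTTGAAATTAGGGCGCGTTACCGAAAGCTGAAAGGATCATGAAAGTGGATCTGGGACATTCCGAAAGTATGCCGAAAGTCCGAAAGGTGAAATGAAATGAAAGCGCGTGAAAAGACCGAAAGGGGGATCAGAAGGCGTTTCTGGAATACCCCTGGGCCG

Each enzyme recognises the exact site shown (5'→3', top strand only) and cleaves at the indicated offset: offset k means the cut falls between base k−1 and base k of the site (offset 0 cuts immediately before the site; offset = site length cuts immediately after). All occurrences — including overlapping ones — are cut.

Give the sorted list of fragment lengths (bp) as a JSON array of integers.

[3,5,5,5,6,6,7,7,7,7,7,8,8,8,9,9,10,11,16,17,19,28,35]

Site scan:
  VbrIII TGAAA/4: at [34, 50, 57, 73, 86, 112, 123, 171, 176, 181, 191] ⇒ [38, 54, 61, 77, 90, 116, 127, 175, 180, 185, 195]
  XjeI GGATC/2: at [66, 117, 130, 208] ⇒ [68, 119, 132, 210]
  BxoII CCGAAAG/5: at [5, 78, 104, 144, 155, 163, 199, 240] ⇒ [2, 10, 83, 109, 149, 160, 168, 204]

Pooled cuts: [2, 10, 38, 54, 61, 68, 77, 83, 90, 109, 116, 119, 127, 132, 149, 160, 168, 175, 180, 185, 195, 204, 210]

Fragment lengths:
  2→10: 8 bp
  10→38: 28 bp
  38→54: 16 bp
  54→61: 7 bp
  61→68: 7 bp
  68→77: 9 bp
  77→83: 6 bp
  83→90: 7 bp
  90→109: 19 bp
  109→116: 7 bp
  116→119: 3 bp
  119→127: 8 bp
  127→132: 5 bp
  132→149: 17 bp
  149→160: 11 bp
  160→168: 8 bp
  168→175: 7 bp
  175→180: 5 bp
  180→185: 5 bp
  185→195: 10 bp
  195→204: 9 bp
  204→210: 6 bp
  210→2 (wrap): 243-210+2 = 35 bp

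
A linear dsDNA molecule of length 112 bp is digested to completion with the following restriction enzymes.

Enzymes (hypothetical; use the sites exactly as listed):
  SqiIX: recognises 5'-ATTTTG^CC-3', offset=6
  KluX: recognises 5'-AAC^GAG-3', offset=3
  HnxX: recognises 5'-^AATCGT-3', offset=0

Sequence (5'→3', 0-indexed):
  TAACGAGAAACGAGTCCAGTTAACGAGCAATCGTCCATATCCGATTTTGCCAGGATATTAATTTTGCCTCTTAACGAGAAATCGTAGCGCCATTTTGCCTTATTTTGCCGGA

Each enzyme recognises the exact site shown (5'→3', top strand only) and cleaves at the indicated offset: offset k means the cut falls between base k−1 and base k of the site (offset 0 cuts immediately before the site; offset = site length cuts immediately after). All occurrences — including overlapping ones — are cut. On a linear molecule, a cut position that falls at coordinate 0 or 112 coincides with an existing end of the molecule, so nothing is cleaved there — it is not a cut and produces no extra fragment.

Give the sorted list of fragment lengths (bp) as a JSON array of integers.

[4,4,4,5,7,9,10,13,17,18,21]

Scan for sites:
  SqiIX ATTTTGCC/6: at [43, 60, 91, 101] ⇒ [49, 66, 97, 107]
  KluX AACGAG/3: at [1, 8, 21, 72] ⇒ [4, 11, 24, 75]
  HnxX AATCGT/0: at [28, 79] ⇒ [28, 79]

All cut coordinates (distinct, sorted): [4, 11, 24, 28, 49, 66, 75, 79, 97, 107]

Fragments:
  [0,4): 4 bp
  [4,11): 7 bp
  [11,24): 13 bp
  [24,28): 4 bp
  [28,49): 21 bp
  [49,66): 17 bp
  [66,75): 9 bp
  [75,79): 4 bp
  [79,97): 18 bp
  [97,107): 10 bp
  [107,112): 5 bp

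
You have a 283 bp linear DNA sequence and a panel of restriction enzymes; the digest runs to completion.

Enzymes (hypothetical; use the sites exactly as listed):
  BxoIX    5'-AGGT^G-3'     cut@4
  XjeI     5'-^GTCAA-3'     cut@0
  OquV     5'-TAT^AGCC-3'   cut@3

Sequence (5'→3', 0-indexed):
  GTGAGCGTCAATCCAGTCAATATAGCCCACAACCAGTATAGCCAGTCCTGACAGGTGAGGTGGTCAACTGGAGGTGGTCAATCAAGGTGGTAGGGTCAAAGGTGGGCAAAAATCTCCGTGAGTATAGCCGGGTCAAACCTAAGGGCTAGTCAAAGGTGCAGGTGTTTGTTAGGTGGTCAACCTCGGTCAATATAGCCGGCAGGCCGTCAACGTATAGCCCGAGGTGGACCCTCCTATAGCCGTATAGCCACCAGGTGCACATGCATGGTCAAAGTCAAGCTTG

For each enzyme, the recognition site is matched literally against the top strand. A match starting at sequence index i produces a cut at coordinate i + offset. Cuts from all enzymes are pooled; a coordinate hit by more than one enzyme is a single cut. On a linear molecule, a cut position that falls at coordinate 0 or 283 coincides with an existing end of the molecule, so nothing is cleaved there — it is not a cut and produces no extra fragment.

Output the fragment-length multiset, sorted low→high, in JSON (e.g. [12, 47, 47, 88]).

[1,1,1,5,6,6,6,6,6,8,8,8,9,9,9,10,10,10,10,11,11,11,12,12,12,13,16,17,17,22]

Scan for sites:
  BxoIX (AGGTG, off=4): starts [52, 57, 71, 84, 99, 153, 159, 170, 221, 252] → cuts [56, 61, 75, 88, 103, 157, 163, 174, 225, 256]
  XjeI (GTCAA, off=0): starts [6, 15, 62, 76, 94, 131, 148, 175, 185, 205, 267, 273] → cuts [6, 15, 62, 76, 94, 131, 148, 175, 185, 205, 267, 273]
  OquV (TATAGCC, off=3): starts [20, 36, 122, 190, 212, 234, 242] → cuts [23, 39, 125, 193, 215, 237, 245]

All cut coordinates (distinct, sorted): [6, 15, 23, 39, 56, 61, 62, 75, 76, 88, 94, 103, 125, 131, 148, 157, 163, 174, 175, 185, 193, 205, 215, 225, 237, 245, 256, 267, 273]

Fragment lengths:
  [0,6): 6 bp
  [6,15): 9 bp
  [15,23): 8 bp
  [23,39): 16 bp
  [39,56): 17 bp
  [56,61): 5 bp
  [61,62): 1 bp
  [62,75): 13 bp
  [75,76): 1 bp
  [76,88): 12 bp
  [88,94): 6 bp
  [94,103): 9 bp
  [103,125): 22 bp
  [125,131): 6 bp
  [131,148): 17 bp
  [148,157): 9 bp
  [157,163): 6 bp
  [163,174): 11 bp
  [174,175): 1 bp
  [175,185): 10 bp
  [185,193): 8 bp
  [193,205): 12 bp
  [205,215): 10 bp
  [215,225): 10 bp
  [225,237): 12 bp
  [237,245): 8 bp
  [245,256): 11 bp
  [256,267): 11 bp
  [267,273): 6 bp
  [273,283): 10 bp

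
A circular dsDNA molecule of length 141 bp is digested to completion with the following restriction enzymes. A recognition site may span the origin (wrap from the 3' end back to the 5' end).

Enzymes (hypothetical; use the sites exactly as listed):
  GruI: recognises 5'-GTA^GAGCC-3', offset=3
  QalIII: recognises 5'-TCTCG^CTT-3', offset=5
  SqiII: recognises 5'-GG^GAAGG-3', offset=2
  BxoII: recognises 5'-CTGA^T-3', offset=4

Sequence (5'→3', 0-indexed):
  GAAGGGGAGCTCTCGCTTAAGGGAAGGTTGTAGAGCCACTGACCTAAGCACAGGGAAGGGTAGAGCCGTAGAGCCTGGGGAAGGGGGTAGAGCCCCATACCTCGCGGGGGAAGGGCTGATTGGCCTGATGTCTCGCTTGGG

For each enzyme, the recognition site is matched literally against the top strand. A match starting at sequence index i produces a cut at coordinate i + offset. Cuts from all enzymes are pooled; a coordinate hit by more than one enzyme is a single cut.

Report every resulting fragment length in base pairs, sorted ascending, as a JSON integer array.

[6,7,7,8,8,9,9,10,10,10,15,20,22]

Site scan:
  GruI (GTAGAGCC, off=3): starts [29, 59, 67, 86] → cuts [32, 62, 70, 89]
  QalIII (TCTCGCTT, off=5): starts [10, 130] → cuts [15, 135]
  SqiII (GGGAAGG, off=2): starts [20, 52, 77, 107, 139] → cuts [0, 22, 54, 79, 109]
  BxoII (CTGAT, off=4): starts [115, 124] → cuts [119, 128]

Pooled cuts: [0, 15, 22, 32, 54, 62, 70, 79, 89, 109, 119, 128, 135]

Fragments:
  0→15: 15 bp
  15→22: 7 bp
  22→32: 10 bp
  32→54: 22 bp
  54→62: 8 bp
  62→70: 8 bp
  70→79: 9 bp
  79→89: 10 bp
  89→109: 20 bp
  109→119: 10 bp
  119→128: 9 bp
  128→135: 7 bp
  135→0 (wrap): 141-135+0 = 6 bp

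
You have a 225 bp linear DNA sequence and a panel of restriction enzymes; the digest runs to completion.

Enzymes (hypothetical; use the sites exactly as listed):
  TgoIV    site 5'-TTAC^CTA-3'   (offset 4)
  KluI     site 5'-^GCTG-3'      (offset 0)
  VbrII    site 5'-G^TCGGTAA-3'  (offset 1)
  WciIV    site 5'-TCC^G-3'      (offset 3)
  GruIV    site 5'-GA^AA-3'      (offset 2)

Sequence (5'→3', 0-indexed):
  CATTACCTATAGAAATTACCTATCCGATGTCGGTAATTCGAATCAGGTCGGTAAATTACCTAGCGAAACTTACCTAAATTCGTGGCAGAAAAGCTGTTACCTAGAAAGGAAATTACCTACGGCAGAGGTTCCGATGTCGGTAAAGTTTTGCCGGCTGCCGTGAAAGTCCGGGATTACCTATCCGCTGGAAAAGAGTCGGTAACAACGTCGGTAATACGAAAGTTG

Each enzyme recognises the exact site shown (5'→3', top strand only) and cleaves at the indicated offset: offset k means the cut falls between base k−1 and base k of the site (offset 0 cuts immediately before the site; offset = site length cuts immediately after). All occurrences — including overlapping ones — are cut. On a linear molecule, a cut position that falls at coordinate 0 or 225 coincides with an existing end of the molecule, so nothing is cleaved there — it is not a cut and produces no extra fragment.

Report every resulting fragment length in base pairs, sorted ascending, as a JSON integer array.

Site scan:
  TgoIV (TTACCTA, off=4): starts [2, 15, 55, 69, 96, 112, 173] → cuts [6, 19, 59, 73, 100, 116, 177]
  KluI (GCTG, off=0): starts [92, 153, 183] → cuts [92, 153, 183]
  VbrII (GTCGGTAA, off=1): starts [28, 46, 135, 194, 206] → cuts [29, 47, 136, 195, 207]
  WciIV (TCCG, off=3): starts [22, 129, 166, 180] → cuts [25, 132, 169, 183]
  GruIV (GAAA, off=2): starts [11, 64, 87, 103, 108, 161, 187, 217] → cuts [13, 66, 89, 105, 110, 163, 189, 219]

Pooled cuts: [6, 13, 19, 25, 29, 47, 59, 66, 73, 89, 92, 100, 105, 110, 116, 132, 136, 153, 163, 169, 177, 183, 189, 195, 207, 219]

Fragment lengths:
  [0,6): 6 bp
  [6,13): 7 bp
  [13,19): 6 bp
  [19,25): 6 bp
  [25,29): 4 bp
  [29,47): 18 bp
  [47,59): 12 bp
  [59,66): 7 bp
  [66,73): 7 bp
  [73,89): 16 bp
  [89,92): 3 bp
  [92,100): 8 bp
  [100,105): 5 bp
  [105,110): 5 bp
  [110,116): 6 bp
  [116,132): 16 bp
  [132,136): 4 bp
  [136,153): 17 bp
  [153,163): 10 bp
  [163,169): 6 bp
  [169,177): 8 bp
  [177,183): 6 bp
  [183,189): 6 bp
  [189,195): 6 bp
  [195,207): 12 bp
  [207,219): 12 bp
  [219,225): 6 bp

[3,4,4,5,5,6,6,6,6,6,6,6,6,6,7,7,7,8,8,10,12,12,12,16,16,17,18]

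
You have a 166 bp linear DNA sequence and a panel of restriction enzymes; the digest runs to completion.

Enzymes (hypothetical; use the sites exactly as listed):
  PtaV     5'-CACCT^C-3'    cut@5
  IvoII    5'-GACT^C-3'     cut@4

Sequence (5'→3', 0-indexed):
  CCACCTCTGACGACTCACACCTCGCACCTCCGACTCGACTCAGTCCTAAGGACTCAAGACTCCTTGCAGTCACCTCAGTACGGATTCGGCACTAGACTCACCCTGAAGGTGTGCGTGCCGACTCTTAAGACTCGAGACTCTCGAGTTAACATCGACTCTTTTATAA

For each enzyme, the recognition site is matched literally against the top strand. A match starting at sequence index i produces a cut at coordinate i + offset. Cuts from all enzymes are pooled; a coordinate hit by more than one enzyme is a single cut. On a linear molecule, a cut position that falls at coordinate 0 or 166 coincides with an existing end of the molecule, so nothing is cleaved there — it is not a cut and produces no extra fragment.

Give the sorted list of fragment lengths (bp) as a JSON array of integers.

[5,6,6,7,7,7,7,9,9,9,14,14,18,23,25]

Scan for sites:
  PtaV (CACCTC, off=5): starts [1, 17, 24, 70] → cuts [6, 22, 29, 75]
  IvoII (GACTC, off=4): starts [11, 31, 36, 50, 57, 94, 119, 128, 135, 153] → cuts [15, 35, 40, 54, 61, 98, 123, 132, 139, 157]

All cut coordinates (distinct, sorted): [6, 15, 22, 29, 35, 40, 54, 61, 75, 98, 123, 132, 139, 157]

Fragment lengths:
  [0,6): 6 bp
  [6,15): 9 bp
  [15,22): 7 bp
  [22,29): 7 bp
  [29,35): 6 bp
  [35,40): 5 bp
  [40,54): 14 bp
  [54,61): 7 bp
  [61,75): 14 bp
  [75,98): 23 bp
  [98,123): 25 bp
  [123,132): 9 bp
  [132,139): 7 bp
  [139,157): 18 bp
  [157,166): 9 bp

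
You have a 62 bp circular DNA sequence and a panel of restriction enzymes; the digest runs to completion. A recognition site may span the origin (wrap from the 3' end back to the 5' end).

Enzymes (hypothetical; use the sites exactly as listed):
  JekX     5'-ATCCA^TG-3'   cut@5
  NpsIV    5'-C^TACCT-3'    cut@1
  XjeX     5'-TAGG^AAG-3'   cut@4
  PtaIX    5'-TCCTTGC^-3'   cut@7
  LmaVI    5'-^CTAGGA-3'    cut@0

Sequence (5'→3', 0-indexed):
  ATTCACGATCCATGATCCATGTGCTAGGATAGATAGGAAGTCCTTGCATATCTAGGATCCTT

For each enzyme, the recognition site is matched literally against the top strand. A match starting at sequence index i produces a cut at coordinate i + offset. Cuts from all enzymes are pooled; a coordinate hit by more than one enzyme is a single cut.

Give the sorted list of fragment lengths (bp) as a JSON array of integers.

Scan for sites:
  JekX ATCCATG/5: at [7, 14] ⇒ [12, 19]
  NpsIV (CTACCT, off=1): no sites
  XjeX TAGGAAG/4: at [33] ⇒ [37]
  PtaIX TCCTTGC/7: at [40] ⇒ [47]
  LmaVI CTAGGA/0: at [23, 51] ⇒ [23, 51]

All cut coordinates (distinct, sorted): [12, 19, 23, 37, 47, 51]

Fragment lengths:
  12→19: 7 bp
  19→23: 4 bp
  23→37: 14 bp
  37→47: 10 bp
  47→51: 4 bp
  51→12 (wrap): 62-51+12 = 23 bp

[4,4,7,10,14,23]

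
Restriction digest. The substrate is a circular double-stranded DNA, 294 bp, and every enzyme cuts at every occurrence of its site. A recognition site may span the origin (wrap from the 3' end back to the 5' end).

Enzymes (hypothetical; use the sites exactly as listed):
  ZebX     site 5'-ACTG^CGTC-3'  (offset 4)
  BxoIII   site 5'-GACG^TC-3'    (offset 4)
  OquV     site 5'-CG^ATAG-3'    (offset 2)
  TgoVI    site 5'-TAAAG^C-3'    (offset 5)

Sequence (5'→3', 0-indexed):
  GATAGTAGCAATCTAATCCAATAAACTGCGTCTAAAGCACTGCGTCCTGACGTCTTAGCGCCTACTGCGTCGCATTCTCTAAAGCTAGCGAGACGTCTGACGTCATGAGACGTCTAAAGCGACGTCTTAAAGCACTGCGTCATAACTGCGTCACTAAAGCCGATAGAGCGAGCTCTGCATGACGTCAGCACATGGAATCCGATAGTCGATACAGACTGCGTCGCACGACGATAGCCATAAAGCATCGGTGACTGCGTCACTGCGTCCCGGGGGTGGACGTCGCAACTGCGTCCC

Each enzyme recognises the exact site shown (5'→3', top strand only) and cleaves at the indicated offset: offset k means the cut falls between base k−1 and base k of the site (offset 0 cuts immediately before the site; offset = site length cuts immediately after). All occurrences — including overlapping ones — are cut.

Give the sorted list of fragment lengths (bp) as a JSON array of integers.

[3,5,5,5,7,7,7,8,8,9,9,10,10,11,11,11,12,12,12,15,17,17,17,17,22,27]

Scan for sites:
  ZebX ACTGCGTC/4: at [24, 38, 63, 133, 144, 214, 250, 258, 284] ⇒ [28, 42, 67, 137, 148, 218, 254, 262, 288]
  BxoIII GACGTC/4: at [48, 91, 98, 108, 120, 180, 275] ⇒ [52, 95, 102, 112, 124, 184, 279]
  OquV CGATAG/2: at [160, 199, 228, 293] ⇒ [1, 162, 201, 230]
  TgoVI TAAAGC/5: at [32, 79, 114, 127, 154, 237] ⇒ [37, 84, 119, 132, 159, 242]

All cut coordinates (distinct, sorted): [1, 28, 37, 42, 52, 67, 84, 95, 102, 112, 119, 124, 132, 137, 148, 159, 162, 184, 201, 218, 230, 242, 254, 262, 279, 288]

Fragments:
  1→28: 27 bp
  28→37: 9 bp
  37→42: 5 bp
  42→52: 10 bp
  52→67: 15 bp
  67→84: 17 bp
  84→95: 11 bp
  95→102: 7 bp
  102→112: 10 bp
  112→119: 7 bp
  119→124: 5 bp
  124→132: 8 bp
  132→137: 5 bp
  137→148: 11 bp
  148→159: 11 bp
  159→162: 3 bp
  162→184: 22 bp
  184→201: 17 bp
  201→218: 17 bp
  218→230: 12 bp
  230→242: 12 bp
  242→254: 12 bp
  254→262: 8 bp
  262→279: 17 bp
  279→288: 9 bp
  288→1 (wrap): 294-288+1 = 7 bp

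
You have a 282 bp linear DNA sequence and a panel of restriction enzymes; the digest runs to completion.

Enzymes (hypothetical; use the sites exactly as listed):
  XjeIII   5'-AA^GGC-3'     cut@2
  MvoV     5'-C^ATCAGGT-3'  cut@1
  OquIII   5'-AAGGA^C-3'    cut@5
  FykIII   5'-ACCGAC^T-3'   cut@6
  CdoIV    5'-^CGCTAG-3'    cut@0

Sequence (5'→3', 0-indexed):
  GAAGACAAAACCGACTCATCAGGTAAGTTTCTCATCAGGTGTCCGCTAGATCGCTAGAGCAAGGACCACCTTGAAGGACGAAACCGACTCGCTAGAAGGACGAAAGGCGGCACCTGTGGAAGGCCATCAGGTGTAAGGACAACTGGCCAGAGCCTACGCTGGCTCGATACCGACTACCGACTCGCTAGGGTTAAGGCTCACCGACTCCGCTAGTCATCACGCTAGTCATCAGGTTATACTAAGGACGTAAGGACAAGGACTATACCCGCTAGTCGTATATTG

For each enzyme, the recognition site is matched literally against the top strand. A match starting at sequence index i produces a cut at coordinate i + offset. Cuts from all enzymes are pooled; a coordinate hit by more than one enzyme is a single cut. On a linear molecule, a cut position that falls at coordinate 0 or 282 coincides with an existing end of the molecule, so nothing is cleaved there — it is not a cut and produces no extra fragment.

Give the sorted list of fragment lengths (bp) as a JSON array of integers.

[1,1,2,2,4,5,6,7,7,8,8,8,10,10,11,11,12,12,13,14,14,15,16,16,16,18,35]

Per-enzyme occurrences:
  XjeIII (AAGGC, off=2): starts [103, 119, 192] → cuts [105, 121, 194]
  MvoV (CATCAGGT, off=1): starts [16, 32, 124, 226] → cuts [17, 33, 125, 227]
  OquIII (AAGGAC, off=5): starts [60, 73, 95, 134, 240, 248, 254] → cuts [65, 78, 100, 139, 245, 253, 259]
  FykIII (ACCGACT, off=6): starts [9, 82, 168, 175, 199] → cuts [15, 88, 174, 181, 205]
  CdoIV (CGCTAG, off=0): starts [43, 51, 89, 182, 207, 219, 266] → cuts [43, 51, 89, 182, 207, 219, 266]

All cut coordinates (distinct, sorted): [15, 17, 33, 43, 51, 65, 78, 88, 89, 100, 105, 121, 125, 139, 174, 181, 182, 194, 205, 207, 219, 227, 245, 253, 259, 266]

Fragment lengths:
  [0,15): 15 bp
  [15,17): 2 bp
  [17,33): 16 bp
  [33,43): 10 bp
  [43,51): 8 bp
  [51,65): 14 bp
  [65,78): 13 bp
  [78,88): 10 bp
  [88,89): 1 bp
  [89,100): 11 bp
  [100,105): 5 bp
  [105,121): 16 bp
  [121,125): 4 bp
  [125,139): 14 bp
  [139,174): 35 bp
  [174,181): 7 bp
  [181,182): 1 bp
  [182,194): 12 bp
  [194,205): 11 bp
  [205,207): 2 bp
  [207,219): 12 bp
  [219,227): 8 bp
  [227,245): 18 bp
  [245,253): 8 bp
  [253,259): 6 bp
  [259,266): 7 bp
  [266,282): 16 bp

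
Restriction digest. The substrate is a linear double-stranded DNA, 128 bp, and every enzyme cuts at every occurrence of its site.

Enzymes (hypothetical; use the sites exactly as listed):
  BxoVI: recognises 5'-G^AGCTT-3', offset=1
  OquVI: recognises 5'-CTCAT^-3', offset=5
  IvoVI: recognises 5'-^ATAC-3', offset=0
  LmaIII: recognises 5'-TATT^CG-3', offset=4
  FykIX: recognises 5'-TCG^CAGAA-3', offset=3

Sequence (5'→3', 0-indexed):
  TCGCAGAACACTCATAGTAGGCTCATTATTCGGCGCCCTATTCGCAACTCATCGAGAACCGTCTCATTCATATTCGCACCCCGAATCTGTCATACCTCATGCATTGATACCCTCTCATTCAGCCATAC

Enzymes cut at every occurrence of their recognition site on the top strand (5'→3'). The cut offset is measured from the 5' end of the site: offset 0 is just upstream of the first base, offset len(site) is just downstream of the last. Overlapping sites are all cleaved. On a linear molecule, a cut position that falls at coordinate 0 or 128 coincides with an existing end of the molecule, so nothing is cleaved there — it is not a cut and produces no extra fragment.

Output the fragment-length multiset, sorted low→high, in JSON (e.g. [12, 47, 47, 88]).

Scan for sites:
  BxoVI (GAGCTT, off=1): no sites
  OquVI CTCAT/5: at [10, 21, 47, 62, 95, 113] ⇒ [15, 26, 52, 67, 100, 118]
  IvoVI ATAC/0: at [91, 106, 124] ⇒ [91, 106, 124]
  LmaIII TATTCG/4: at [26, 38, 70] ⇒ [30, 42, 74]
  FykIX TCGCAGAA/3: at [0] ⇒ [3]

Pooled cuts: [3, 15, 26, 30, 42, 52, 67, 74, 91, 100, 106, 118, 124]

Fragment lengths:
  [0,3): 3 bp
  [3,15): 12 bp
  [15,26): 11 bp
  [26,30): 4 bp
  [30,42): 12 bp
  [42,52): 10 bp
  [52,67): 15 bp
  [67,74): 7 bp
  [74,91): 17 bp
  [91,100): 9 bp
  [100,106): 6 bp
  [106,118): 12 bp
  [118,124): 6 bp
  [124,128): 4 bp

[3,4,4,6,6,7,9,10,11,12,12,12,15,17]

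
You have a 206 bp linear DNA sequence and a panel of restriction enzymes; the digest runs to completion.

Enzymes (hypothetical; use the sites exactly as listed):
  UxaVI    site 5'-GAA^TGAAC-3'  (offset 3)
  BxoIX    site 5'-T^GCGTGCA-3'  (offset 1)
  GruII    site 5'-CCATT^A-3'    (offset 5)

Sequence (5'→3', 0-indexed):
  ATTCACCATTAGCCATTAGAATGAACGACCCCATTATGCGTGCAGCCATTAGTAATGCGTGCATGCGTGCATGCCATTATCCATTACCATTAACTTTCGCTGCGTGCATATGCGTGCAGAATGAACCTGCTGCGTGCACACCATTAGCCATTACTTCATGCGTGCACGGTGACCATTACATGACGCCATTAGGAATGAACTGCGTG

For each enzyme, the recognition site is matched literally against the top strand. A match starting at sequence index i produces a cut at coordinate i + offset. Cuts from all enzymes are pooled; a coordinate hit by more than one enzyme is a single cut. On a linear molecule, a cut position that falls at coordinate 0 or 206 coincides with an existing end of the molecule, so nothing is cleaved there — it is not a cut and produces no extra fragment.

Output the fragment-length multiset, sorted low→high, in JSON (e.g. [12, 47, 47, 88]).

[2,4,5,6,6,7,7,7,7,8,10,10,10,10,10,11,13,13,14,14,14,18]

Site scan:
  UxaVI GAATGAAC/3: at [18, 118, 192] ⇒ [21, 121, 195]
  BxoIX TGCGTGCA/1: at [36, 55, 63, 100, 110, 130, 158] ⇒ [37, 56, 64, 101, 111, 131, 159]
  GruII CCATTA/5: at [5, 12, 30, 45, 73, 80, 86, 140, 147, 172, 185] ⇒ [10, 17, 35, 50, 78, 85, 91, 145, 152, 177, 190]

All cut coordinates (distinct, sorted): [10, 17, 21, 35, 37, 50, 56, 64, 78, 85, 91, 101, 111, 121, 131, 145, 152, 159, 177, 190, 195]

Fragments:
  [0,10): 10 bp
  [10,17): 7 bp
  [17,21): 4 bp
  [21,35): 14 bp
  [35,37): 2 bp
  [37,50): 13 bp
  [50,56): 6 bp
  [56,64): 8 bp
  [64,78): 14 bp
  [78,85): 7 bp
  [85,91): 6 bp
  [91,101): 10 bp
  [101,111): 10 bp
  [111,121): 10 bp
  [121,131): 10 bp
  [131,145): 14 bp
  [145,152): 7 bp
  [152,159): 7 bp
  [159,177): 18 bp
  [177,190): 13 bp
  [190,195): 5 bp
  [195,206): 11 bp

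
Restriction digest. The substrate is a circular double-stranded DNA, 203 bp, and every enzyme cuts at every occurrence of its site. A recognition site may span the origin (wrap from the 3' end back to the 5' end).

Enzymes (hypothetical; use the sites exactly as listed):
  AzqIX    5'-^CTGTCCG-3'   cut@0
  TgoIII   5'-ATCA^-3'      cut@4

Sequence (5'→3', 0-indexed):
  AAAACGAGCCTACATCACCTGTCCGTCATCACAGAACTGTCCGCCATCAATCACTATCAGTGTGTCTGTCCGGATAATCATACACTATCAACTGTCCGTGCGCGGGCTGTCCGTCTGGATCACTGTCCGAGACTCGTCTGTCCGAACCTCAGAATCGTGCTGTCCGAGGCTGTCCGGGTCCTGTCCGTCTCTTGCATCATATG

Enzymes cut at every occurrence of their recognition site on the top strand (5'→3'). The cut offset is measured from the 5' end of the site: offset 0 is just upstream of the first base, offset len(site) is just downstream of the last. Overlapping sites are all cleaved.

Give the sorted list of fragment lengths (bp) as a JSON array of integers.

[1,1,4,5,6,6,10,10,11,13,13,15,15,15,16,19,21,22]

Scan for sites:
  AzqIX (CTGTCCG, off=0): starts [18, 36, 65, 91, 106, 122, 137, 159, 169, 180] → cuts [18, 36, 65, 91, 106, 122, 137, 159, 169, 180]
  TgoIII (ATCA, off=4): starts [13, 27, 45, 49, 55, 76, 86, 118, 195] → cuts [17, 31, 49, 53, 59, 80, 90, 122, 199]

Pooled cuts: [17, 18, 31, 36, 49, 53, 59, 65, 80, 90, 91, 106, 122, 137, 159, 169, 180, 199]

Fragments:
  17→18: 1 bp
  18→31: 13 bp
  31→36: 5 bp
  36→49: 13 bp
  49→53: 4 bp
  53→59: 6 bp
  59→65: 6 bp
  65→80: 15 bp
  80→90: 10 bp
  90→91: 1 bp
  91→106: 15 bp
  106→122: 16 bp
  122→137: 15 bp
  137→159: 22 bp
  159→169: 10 bp
  169→180: 11 bp
  180→199: 19 bp
  199→17 (wrap): 203-199+17 = 21 bp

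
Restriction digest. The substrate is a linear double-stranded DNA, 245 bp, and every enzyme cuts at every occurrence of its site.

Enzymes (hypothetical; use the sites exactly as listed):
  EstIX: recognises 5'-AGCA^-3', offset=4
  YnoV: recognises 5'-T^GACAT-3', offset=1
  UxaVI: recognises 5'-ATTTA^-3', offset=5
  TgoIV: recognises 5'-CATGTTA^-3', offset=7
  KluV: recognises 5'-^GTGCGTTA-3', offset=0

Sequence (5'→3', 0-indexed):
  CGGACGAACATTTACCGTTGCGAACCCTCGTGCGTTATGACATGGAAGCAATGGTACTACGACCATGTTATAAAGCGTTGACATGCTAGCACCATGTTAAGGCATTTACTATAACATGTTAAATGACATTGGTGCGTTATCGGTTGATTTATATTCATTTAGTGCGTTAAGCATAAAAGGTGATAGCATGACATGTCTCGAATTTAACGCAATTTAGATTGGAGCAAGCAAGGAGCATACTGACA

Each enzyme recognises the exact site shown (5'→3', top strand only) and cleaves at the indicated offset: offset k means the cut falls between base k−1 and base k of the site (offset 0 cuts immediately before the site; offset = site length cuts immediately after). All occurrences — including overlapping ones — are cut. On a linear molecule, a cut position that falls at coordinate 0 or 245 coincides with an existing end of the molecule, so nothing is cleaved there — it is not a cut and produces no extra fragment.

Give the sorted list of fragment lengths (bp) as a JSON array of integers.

Scan for sites:
  EstIX (AGCA, off=4): starts [46, 87, 169, 184, 222, 226, 233] → cuts [50, 91, 173, 188, 226, 230, 237]
  YnoV (TGACAT, off=1): starts [37, 78, 123, 188] → cuts [38, 79, 124, 189]
  UxaVI (ATTTA, off=5): starts [9, 103, 146, 156, 201, 211] → cuts [14, 108, 151, 161, 206, 216]
  TgoIV (CATGTTA, off=7): starts [63, 92, 114] → cuts [70, 99, 121]
  KluV (GTGCGTTA, off=0): starts [29, 131, 161] → cuts [29, 131, 161]

All cut coordinates (distinct, sorted): [14, 29, 38, 50, 70, 79, 91, 99, 108, 121, 124, 131, 151, 161, 173, 188, 189, 206, 216, 226, 230, 237]

Fragment lengths:
  [0,14): 14 bp
  [14,29): 15 bp
  [29,38): 9 bp
  [38,50): 12 bp
  [50,70): 20 bp
  [70,79): 9 bp
  [79,91): 12 bp
  [91,99): 8 bp
  [99,108): 9 bp
  [108,121): 13 bp
  [121,124): 3 bp
  [124,131): 7 bp
  [131,151): 20 bp
  [151,161): 10 bp
  [161,173): 12 bp
  [173,188): 15 bp
  [188,189): 1 bp
  [189,206): 17 bp
  [206,216): 10 bp
  [216,226): 10 bp
  [226,230): 4 bp
  [230,237): 7 bp
  [237,245): 8 bp

[1,3,4,7,7,8,8,9,9,9,10,10,10,12,12,12,13,14,15,15,17,20,20]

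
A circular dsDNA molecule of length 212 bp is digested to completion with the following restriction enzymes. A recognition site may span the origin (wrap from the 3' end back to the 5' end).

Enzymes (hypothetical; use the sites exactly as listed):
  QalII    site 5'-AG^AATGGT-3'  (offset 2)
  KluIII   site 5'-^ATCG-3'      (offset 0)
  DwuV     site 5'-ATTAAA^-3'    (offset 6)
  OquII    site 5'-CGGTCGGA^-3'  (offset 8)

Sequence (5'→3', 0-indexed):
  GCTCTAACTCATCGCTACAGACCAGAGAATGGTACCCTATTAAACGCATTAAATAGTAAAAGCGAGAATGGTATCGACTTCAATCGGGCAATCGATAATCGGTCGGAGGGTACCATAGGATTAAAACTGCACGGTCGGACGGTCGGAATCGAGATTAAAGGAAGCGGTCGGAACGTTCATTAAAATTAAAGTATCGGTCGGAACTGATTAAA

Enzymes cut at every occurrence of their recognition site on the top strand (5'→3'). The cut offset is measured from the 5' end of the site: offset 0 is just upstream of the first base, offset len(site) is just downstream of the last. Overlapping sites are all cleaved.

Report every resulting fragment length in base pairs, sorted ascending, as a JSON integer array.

[2,6,6,7,8,8,9,10,10,10,10,10,12,12,13,13,14,17,17,18]

Scan for sites:
  QalII AGAATGGT/2: at [25, 64] ⇒ [27, 66]
  KluIII ATCG/0: at [10, 72, 82, 90, 97, 147, 192] ⇒ [10, 72, 82, 90, 97, 147, 192]
  DwuV ATTAAA/6: at [38, 47, 119, 153, 178, 184, 206] ⇒ [0, 44, 53, 125, 159, 184, 190]
  OquII CGGTCGGA/8: at [99, 131, 139, 164, 194] ⇒ [107, 139, 147, 172, 202]

Pooled cuts: [0, 10, 27, 44, 53, 66, 72, 82, 90, 97, 107, 125, 139, 147, 159, 172, 184, 190, 192, 202]

Fragment lengths:
  0→10: 10 bp
  10→27: 17 bp
  27→44: 17 bp
  44→53: 9 bp
  53→66: 13 bp
  66→72: 6 bp
  72→82: 10 bp
  82→90: 8 bp
  90→97: 7 bp
  97→107: 10 bp
  107→125: 18 bp
  125→139: 14 bp
  139→147: 8 bp
  147→159: 12 bp
  159→172: 13 bp
  172→184: 12 bp
  184→190: 6 bp
  190→192: 2 bp
  192→202: 10 bp
  202→0 (wrap): 212-202+0 = 10 bp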